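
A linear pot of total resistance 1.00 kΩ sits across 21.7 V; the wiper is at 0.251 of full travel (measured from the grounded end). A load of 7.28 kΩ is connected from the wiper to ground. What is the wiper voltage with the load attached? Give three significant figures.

The wiper splits the pot into (1−α)R = 749.0 Ω above and αR = 251.0 Ω below.
Lower section ‖ load = 242.6 Ω.
V_wiper = 21.7 × 242.6/(749.0 + 242.6) = 5.31 V.

V ≈ 5.31 V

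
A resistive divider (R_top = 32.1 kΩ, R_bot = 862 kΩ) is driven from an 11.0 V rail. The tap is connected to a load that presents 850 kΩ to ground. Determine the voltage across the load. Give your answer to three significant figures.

The load sits in parallel with R_bot: R_bot‖R_L = (862 × 850) / (862 + 850) = 428.0 kΩ.
V_out = 11.0 × 428.0 / (32.1 + 428.0) = 11.0 × 428.0/460.1 = 10.2 V.

V_out ≈ 10.2 V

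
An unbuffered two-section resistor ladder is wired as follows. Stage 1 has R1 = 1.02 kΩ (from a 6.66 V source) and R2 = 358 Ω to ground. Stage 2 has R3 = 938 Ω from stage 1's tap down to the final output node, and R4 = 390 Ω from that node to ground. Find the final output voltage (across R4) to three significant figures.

Stage 2 presents R3+R4 = 1328 Ω as a load on stage 1's tap.
Stage 1's lower leg becomes R2‖(R3+R4) = 282.0 Ω, so V_mid = 6.66 × 282.0/1302 = 1.442 V.
Stage 2 is itself unloaded: V_out = V_mid × R4/(R3+R4) = 1.442 × 390/1328 = 0.424 V.

V_out ≈ 0.424 V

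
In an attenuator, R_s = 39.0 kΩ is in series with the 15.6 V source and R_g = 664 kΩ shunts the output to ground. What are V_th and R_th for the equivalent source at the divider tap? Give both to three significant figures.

V_th = 14.7 V, R_th = 36.8 kΩ

V_th is the open-circuit tap voltage: 15.6 × 664/(39.0 + 664) = 14.7 V.
With the supply zeroed, R_s and R_g appear in parallel from the tap: R_th = R_s‖R_g = (39.0 × 664)/703.0 = 36.8 kΩ.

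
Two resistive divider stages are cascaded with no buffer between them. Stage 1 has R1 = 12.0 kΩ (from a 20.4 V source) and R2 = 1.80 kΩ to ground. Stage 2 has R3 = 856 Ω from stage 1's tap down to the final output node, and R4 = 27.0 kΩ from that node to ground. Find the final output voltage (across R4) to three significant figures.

V_out ≈ 2.44 V

Stage 2 presents R3+R4 = 27860 Ω as a load on stage 1's tap.
Stage 1's lower leg becomes R2‖(R3+R4) = 1691 Ω, so V_mid = 20.4 × 1691/13690 = 2.519 V.
Stage 2 is itself unloaded: V_out = V_mid × R4/(R3+R4) = 2.519 × 27000/27860 = 2.44 V.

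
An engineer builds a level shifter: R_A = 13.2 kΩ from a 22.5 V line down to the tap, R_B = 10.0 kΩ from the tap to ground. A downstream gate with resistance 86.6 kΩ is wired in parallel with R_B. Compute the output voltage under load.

V_out ≈ 9.10 V

The load sits in parallel with R_B: R_B‖R_L = (10.0 × 86.6) / (10.0 + 86.6) = 8.965 kΩ.
V_out = 22.5 × 8.965 / (13.2 + 8.965) = 22.5 × 8.965/22.16 = 9.10 V.
(Unloaded it would have been 9.70 V.)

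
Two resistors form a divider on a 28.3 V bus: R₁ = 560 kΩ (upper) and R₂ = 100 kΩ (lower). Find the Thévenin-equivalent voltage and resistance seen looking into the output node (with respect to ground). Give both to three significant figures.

V_th = 4.29 V, R_th = 84.8 kΩ

V_th is the open-circuit tap voltage: 28.3 × 100/(560 + 100) = 4.29 V.
With the supply zeroed, R₁ and R₂ appear in parallel from the tap: R_th = R₁‖R₂ = (560 × 100)/660.0 = 84.8 kΩ.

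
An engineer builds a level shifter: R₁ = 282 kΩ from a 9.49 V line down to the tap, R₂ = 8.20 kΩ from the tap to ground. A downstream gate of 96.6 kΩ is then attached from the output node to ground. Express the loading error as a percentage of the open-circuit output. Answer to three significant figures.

7.62 %

The divider's output (Thévenin) resistance is R₁‖R₂ = 7.968 kΩ.
Fractional drop under load = R_th/(R_th + R_L) = 7.968 / (7.968 + 96.6) = 0.07620.
So the output falls by 7.62 %.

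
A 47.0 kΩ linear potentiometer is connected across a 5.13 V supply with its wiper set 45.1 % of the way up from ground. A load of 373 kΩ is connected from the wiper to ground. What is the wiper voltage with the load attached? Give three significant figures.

The wiper splits the pot into (1−α)R = 25.80 kΩ above and αR = 21.20 kΩ below.
Lower section ‖ load = 20.06 kΩ.
V_wiper = 5.13 × 20.06/(25.80 + 20.06) = 2.24 V.

V ≈ 2.24 V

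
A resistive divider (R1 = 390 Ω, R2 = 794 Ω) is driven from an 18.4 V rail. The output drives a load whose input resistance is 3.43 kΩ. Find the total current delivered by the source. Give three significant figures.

I ≈ 17.8 mA

R2‖R_L = 644.7 Ω, so the source sees R1 + R2‖R_L = 1035 Ω.
I = 18.4 V / 1035 Ω = 17.8 mA.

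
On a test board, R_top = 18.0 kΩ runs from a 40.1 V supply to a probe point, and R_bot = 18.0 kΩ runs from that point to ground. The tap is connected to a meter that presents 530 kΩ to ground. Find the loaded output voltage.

V_out ≈ 19.7 V

The load sits in parallel with R_bot: R_bot‖R_L = (18.0 × 530) / (18.0 + 530) = 17.41 kΩ.
V_out = 40.1 × 17.41 / (18.0 + 17.41) = 40.1 × 17.41/35.41 = 19.7 V.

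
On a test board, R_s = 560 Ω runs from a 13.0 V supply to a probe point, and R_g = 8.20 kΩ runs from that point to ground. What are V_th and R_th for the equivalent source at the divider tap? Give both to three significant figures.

V_th = 12.2 V, R_th = 524 Ω

V_th is the open-circuit tap voltage: 13.0 × 8200/(560 + 8200) = 12.2 V.
With the supply zeroed, R_s and R_g appear in parallel from the tap: R_th = R_s‖R_g = (560 × 8200)/8760 = 524 Ω.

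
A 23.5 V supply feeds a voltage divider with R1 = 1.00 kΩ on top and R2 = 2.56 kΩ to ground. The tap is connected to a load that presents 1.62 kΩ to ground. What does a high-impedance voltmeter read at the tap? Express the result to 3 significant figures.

V_out ≈ 11.7 V

The load sits in parallel with R2: R2‖R_L = (2.56 × 1.62) / (2.56 + 1.62) = 0.9922 kΩ.
V_out = 23.5 × 0.9922 / (1.00 + 0.9922) = 23.5 × 0.9922/1.992 = 11.7 V.
(Unloaded it would have been 16.9 V.)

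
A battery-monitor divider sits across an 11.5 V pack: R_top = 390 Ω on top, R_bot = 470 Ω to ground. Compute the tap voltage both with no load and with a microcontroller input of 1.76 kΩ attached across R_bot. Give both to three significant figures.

Unloaded: 6.28 V; loaded: 5.61 V

Open-circuit: V = 11.5 × 470/(390 + 470) = 6.28 V.
With the load, R_bot becomes R_bot‖R_L = 370.9 Ω, so V = 11.5 × 370.9/760.9 = 5.61 V.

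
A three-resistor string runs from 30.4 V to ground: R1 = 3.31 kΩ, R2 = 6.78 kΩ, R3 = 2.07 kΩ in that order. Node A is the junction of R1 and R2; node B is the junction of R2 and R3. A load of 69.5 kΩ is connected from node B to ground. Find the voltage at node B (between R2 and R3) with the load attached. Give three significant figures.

At node B, R3 is in parallel with the load: R3‖R_L = 2.010 kΩ.
Below node A the resistance is R2 + (R3‖R_L) = 8.790 kΩ, so V_A = 30.4 × 8.790/12.10 = 22.08 V.
Then V_B = V_A × (R3‖R_L)/(R2 + R3‖R_L) = 22.08 × 2.010/8.790 = 5.05 V.

V ≈ 5.05 V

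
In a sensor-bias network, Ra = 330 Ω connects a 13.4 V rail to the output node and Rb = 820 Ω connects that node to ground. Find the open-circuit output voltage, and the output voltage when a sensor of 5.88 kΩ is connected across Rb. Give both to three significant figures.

Unloaded: 9.55 V; loaded: 9.19 V

Open-circuit: V = 13.4 × 820/(330 + 820) = 9.55 V.
With the load, Rb becomes Rb‖R_L = 719.6 Ω, so V = 13.4 × 719.6/1050 = 9.19 V.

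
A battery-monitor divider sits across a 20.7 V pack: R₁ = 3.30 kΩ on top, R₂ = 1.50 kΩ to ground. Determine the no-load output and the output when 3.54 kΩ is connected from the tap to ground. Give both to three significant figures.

Unloaded: 6.47 V; loaded: 5.01 V

Open-circuit: V = 20.7 × 1.50/(3.30 + 1.50) = 6.47 V.
With the load, R₂ becomes R₂‖R_L = 1.054 kΩ, so V = 20.7 × 1.054/4.354 = 5.01 V.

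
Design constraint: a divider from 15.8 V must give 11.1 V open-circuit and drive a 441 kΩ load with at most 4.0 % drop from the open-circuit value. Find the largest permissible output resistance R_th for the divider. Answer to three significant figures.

R_th ≤ 18.4 kΩ

Loading drop = R_th/(R_th + R_L) ≤ 0.0400, so R_th ≤ R_L · ε/(1−ε) = 441 kΩ × 0.0400/0.9600 = 18.4 kΩ.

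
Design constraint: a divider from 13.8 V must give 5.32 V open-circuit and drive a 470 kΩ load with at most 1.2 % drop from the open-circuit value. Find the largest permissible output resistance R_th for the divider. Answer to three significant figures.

R_th ≤ 5.71 kΩ

Loading drop = R_th/(R_th + R_L) ≤ 0.0120, so R_th ≤ R_L · ε/(1−ε) = 470 kΩ × 0.0120/0.9880 = 5.71 kΩ.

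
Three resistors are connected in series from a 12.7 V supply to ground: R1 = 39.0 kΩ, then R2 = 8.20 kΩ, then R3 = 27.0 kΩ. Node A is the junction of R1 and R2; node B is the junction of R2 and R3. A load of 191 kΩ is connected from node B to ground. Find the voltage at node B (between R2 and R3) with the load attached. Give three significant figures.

At node B, R3 is in parallel with the load: R3‖R_L = 23.66 kΩ.
Below node A the resistance is R2 + (R3‖R_L) = 31.86 kΩ, so V_A = 12.7 × 31.86/70.86 = 5.710 V.
Then V_B = V_A × (R3‖R_L)/(R2 + R3‖R_L) = 5.710 × 23.66/31.86 = 4.24 V.

V ≈ 4.24 V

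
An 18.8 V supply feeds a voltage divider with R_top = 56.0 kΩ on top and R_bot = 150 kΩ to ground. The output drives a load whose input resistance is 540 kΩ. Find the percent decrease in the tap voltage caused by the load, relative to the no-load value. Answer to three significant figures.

7.02 %

The divider's output (Thévenin) resistance is R_top‖R_bot = 40.78 kΩ.
Fractional drop under load = R_th/(R_th + R_L) = 40.78 / (40.78 + 540) = 0.07021.
So the output falls by 7.02 %.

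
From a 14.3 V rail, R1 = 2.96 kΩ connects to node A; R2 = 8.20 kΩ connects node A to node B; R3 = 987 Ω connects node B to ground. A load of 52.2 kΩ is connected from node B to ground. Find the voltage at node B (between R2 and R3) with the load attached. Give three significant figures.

V ≈ 1.14 V

At node B, R3 is in parallel with the load: R3‖R_L = 968.7 Ω.
Below node A the resistance is R2 + (R3‖R_L) = 9169 Ω, so V_A = 14.3 × 9169/12130 = 10.81 V.
Then V_B = V_A × (R3‖R_L)/(R2 + R3‖R_L) = 10.81 × 968.7/9169 = 1.14 V.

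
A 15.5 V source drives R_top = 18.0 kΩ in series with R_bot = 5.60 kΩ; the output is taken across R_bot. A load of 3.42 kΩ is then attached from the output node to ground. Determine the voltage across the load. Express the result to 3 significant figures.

The load sits in parallel with R_bot: R_bot‖R_L = (5.60 × 3.42) / (5.60 + 3.42) = 2.123 kΩ.
V_out = 15.5 × 2.123 / (18.0 + 2.123) = 15.5 × 2.123/20.12 = 1.64 V.

V_out ≈ 1.64 V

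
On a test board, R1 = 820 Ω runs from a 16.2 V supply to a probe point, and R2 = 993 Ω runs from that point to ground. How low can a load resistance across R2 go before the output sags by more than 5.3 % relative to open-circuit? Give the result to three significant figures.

Output resistance R_th = R1‖R2 = (820 × 993)/1813 = 449.1 Ω.
The fractional drop is R_th/(R_th + R_L); requiring this ≤ 0.0530 gives R_L ≥ R_th(1/0.0530 − 1) = 449.1 × 17.87 = 8.02 kΩ.

R_L(min) ≈ 8.02 kΩ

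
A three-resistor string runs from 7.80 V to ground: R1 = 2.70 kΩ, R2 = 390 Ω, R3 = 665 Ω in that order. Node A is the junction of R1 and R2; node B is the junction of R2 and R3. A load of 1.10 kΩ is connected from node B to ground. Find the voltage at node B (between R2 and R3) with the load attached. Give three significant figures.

V ≈ 0.922 V

At node B, R3 is in parallel with the load: R3‖R_L = 414.4 Ω.
Below node A the resistance is R2 + (R3‖R_L) = 804.4 Ω, so V_A = 7.80 × 804.4/3504 = 1.790 V.
Then V_B = V_A × (R3‖R_L)/(R2 + R3‖R_L) = 1.790 × 414.4/804.4 = 0.922 V.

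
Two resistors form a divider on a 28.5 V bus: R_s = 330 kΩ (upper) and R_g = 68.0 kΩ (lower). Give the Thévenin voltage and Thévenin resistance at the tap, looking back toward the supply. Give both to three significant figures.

V_th is the open-circuit tap voltage: 28.5 × 68.0/(330 + 68.0) = 4.87 V.
With the supply zeroed, R_s and R_g appear in parallel from the tap: R_th = R_s‖R_g = (330 × 68.0)/398.0 = 56.4 kΩ.

V_th = 4.87 V, R_th = 56.4 kΩ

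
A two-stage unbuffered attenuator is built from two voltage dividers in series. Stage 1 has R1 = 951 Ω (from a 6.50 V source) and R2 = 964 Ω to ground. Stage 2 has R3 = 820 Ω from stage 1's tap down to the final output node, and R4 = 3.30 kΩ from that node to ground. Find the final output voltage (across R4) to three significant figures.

Stage 2 presents R3+R4 = 4120 Ω as a load on stage 1's tap.
Stage 1's lower leg becomes R2‖(R3+R4) = 781.2 Ω, so V_mid = 6.50 × 781.2/1732 = 2.931 V.
Stage 2 is itself unloaded: V_out = V_mid × R4/(R3+R4) = 2.931 × 3300/4120 = 2.35 V.

V_out ≈ 2.35 V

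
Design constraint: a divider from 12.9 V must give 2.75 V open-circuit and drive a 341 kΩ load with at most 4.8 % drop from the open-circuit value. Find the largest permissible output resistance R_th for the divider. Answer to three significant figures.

Loading drop = R_th/(R_th + R_L) ≤ 0.0480, so R_th ≤ R_L · ε/(1−ε) = 341 kΩ × 0.0480/0.9520 = 17.2 kΩ.
(Any R1, R2 with R2/(R1+R2) = 0.213 and R1‖R2 ≤ 17.2 kΩ will meet the spec.)

R_th ≤ 17.2 kΩ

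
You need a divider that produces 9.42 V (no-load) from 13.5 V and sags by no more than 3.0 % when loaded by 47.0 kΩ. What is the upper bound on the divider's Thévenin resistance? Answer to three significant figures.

R_th ≤ 1.45 kΩ

Loading drop = R_th/(R_th + R_L) ≤ 0.0300, so R_th ≤ R_L · ε/(1−ε) = 47.0 kΩ × 0.0300/0.9700 = 1.45 kΩ.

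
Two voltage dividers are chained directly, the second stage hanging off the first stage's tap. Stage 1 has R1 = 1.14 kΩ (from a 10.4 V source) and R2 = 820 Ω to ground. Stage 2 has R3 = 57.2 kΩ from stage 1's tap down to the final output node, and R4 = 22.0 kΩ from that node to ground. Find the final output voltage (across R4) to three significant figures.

V_out ≈ 1.20 V

Stage 2 presents R3+R4 = 79200 Ω as a load on stage 1's tap.
Stage 1's lower leg becomes R2‖(R3+R4) = 811.6 Ω, so V_mid = 10.4 × 811.6/1952 = 4.325 V.
Stage 2 is itself unloaded: V_out = V_mid × R4/(R3+R4) = 4.325 × 22000/79200 = 1.20 V.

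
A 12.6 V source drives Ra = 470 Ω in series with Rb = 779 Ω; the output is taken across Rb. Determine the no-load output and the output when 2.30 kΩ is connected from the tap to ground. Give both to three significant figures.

Unloaded: 7.86 V; loaded: 6.97 V

Open-circuit: V = 12.6 × 779/(470 + 779) = 7.86 V.
With the load, Rb becomes Rb‖R_L = 581.9 Ω, so V = 12.6 × 581.9/1052 = 6.97 V.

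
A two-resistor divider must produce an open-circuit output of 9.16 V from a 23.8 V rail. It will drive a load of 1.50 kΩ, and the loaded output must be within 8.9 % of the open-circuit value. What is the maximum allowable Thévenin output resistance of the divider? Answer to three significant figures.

R_th ≤ 147 Ω

Loading drop = R_th/(R_th + R_L) ≤ 0.0890, so R_th ≤ R_L · ε/(1−ε) = 1.50 kΩ × 0.0890/0.9110 = 147 Ω.
(Any R1, R2 with R2/(R1+R2) = 0.385 and R1‖R2 ≤ 147 Ω will meet the spec.)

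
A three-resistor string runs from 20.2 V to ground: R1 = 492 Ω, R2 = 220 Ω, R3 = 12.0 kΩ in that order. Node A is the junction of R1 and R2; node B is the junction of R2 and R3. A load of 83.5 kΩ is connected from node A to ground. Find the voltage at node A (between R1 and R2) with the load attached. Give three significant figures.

Below node A the series string R2+R3 = 12220 Ω sits in parallel with the 83500 Ω load: 10660 Ω.
V_A = 20.2 × 10660/(492 + 10660) = 19.3 V.

V ≈ 19.3 V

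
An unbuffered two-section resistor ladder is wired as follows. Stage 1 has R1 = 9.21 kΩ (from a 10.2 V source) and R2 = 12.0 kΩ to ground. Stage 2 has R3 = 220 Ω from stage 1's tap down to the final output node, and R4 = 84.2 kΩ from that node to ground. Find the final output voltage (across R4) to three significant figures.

Stage 2 presents R3+R4 = 84420 Ω as a load on stage 1's tap.
Stage 1's lower leg becomes R2‖(R3+R4) = 10510 Ω, so V_mid = 10.2 × 10510/19720 = 5.435 V.
Stage 2 is itself unloaded: V_out = V_mid × R4/(R3+R4) = 5.435 × 84200/84420 = 5.42 V.

V_out ≈ 5.42 V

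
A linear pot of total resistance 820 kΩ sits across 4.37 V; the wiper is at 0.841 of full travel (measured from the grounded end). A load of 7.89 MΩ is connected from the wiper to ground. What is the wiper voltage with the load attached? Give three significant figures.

The wiper splits the pot into (1−α)R = 130.4 kΩ above and αR = 689.6 kΩ below.
Lower section ‖ load = 634.2 kΩ.
V_wiper = 4.37 × 634.2/(130.4 + 634.2) = 3.62 V.

V ≈ 3.62 V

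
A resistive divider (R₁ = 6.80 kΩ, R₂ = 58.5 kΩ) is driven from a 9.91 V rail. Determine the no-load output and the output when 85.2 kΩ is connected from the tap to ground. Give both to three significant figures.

Unloaded: 8.88 V; loaded: 8.29 V

Open-circuit: V = 9.91 × 58.5/(6.80 + 58.5) = 8.88 V.
With the load, R₂ becomes R₂‖R_L = 34.68 kΩ, so V = 9.91 × 34.68/41.48 = 8.29 V.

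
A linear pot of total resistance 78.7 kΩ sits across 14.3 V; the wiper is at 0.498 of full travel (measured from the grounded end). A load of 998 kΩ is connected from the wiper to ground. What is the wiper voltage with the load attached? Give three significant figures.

The wiper splits the pot into (1−α)R = 39.51 kΩ above and αR = 39.19 kΩ below.
Lower section ‖ load = 37.71 kΩ.
V_wiper = 14.3 × 37.71/(39.51 + 37.71) = 6.98 V.

V ≈ 6.98 V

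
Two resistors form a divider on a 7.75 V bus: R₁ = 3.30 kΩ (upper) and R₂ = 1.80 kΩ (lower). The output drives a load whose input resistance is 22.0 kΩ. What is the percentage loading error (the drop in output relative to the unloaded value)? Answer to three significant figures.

5.03 %

The divider's output (Thévenin) resistance is R₁‖R₂ = 1.165 kΩ.
Fractional drop under load = R_th/(R_th + R_L) = 1.165 / (1.165 + 22.0) = 0.05028.
So the output falls by 5.03 %.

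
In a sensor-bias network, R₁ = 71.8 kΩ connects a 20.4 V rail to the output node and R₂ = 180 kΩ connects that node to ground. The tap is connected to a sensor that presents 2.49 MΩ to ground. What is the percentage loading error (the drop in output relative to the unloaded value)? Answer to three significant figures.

2.02 %

The divider's output (Thévenin) resistance is R₁‖R₂ = 51.33 kΩ.
Fractional drop under load = R_th/(R_th + R_L) = 51.33 / (51.33 + 2490) = 0.02020.
So the output falls by 2.02 %.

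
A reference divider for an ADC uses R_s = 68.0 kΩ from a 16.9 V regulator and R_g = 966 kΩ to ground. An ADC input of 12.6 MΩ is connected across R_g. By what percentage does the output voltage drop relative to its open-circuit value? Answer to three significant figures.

The divider's output (Thévenin) resistance is R_s‖R_g = 63.53 kΩ.
Fractional drop under load = R_th/(R_th + R_L) = 63.53 / (63.53 + 12600) = 0.005017.
So the output falls by 0.502 %.

0.502 %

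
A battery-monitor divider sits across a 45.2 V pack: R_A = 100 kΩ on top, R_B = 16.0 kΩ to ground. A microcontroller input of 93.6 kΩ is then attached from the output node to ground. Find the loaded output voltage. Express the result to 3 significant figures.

V_out ≈ 5.43 V

The load sits in parallel with R_B: R_B‖R_L = (16.0 × 93.6) / (16.0 + 93.6) = 13.66 kΩ.
V_out = 45.2 × 13.66 / (100 + 13.66) = 45.2 × 13.66/113.7 = 5.43 V.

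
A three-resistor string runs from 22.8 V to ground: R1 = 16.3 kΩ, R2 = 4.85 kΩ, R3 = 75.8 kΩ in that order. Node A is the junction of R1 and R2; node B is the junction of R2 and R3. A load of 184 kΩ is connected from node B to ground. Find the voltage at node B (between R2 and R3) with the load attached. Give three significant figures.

V ≈ 16.4 V

At node B, R3 is in parallel with the load: R3‖R_L = 53.68 kΩ.
Below node A the resistance is R2 + (R3‖R_L) = 58.53 kΩ, so V_A = 22.8 × 58.53/74.83 = 17.83 V.
Then V_B = V_A × (R3‖R_L)/(R2 + R3‖R_L) = 17.83 × 53.68/58.53 = 16.4 V.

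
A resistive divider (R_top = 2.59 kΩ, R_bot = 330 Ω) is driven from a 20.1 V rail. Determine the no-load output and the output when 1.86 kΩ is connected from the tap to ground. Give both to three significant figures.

Unloaded: 2.27 V; loaded: 1.96 V

Open-circuit: V = 20.1 × 330/(2590 + 330) = 2.27 V.
With the load, R_bot becomes R_bot‖R_L = 280.3 Ω, so V = 20.1 × 280.3/2870 = 1.96 V.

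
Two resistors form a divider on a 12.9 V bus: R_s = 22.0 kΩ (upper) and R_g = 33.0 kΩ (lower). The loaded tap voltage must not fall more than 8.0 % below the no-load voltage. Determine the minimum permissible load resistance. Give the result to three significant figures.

R_L(min) ≈ 152 kΩ

Output resistance R_th = R_s‖R_g = (22.0 × 33.0)/55.00 = 13.20 kΩ.
The fractional drop is R_th/(R_th + R_L); requiring this ≤ 0.0800 gives R_L ≥ R_th(1/0.0800 − 1) = 13.20 × 11.50 = 152 kΩ.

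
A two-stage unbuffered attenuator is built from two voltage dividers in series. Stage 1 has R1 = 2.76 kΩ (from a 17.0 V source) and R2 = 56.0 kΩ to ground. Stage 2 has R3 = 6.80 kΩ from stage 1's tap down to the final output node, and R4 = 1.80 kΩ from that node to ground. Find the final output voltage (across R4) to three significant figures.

Stage 2 presents R3+R4 = 8.600 kΩ as a load on stage 1's tap.
Stage 1's lower leg becomes R2‖(R3+R4) = 7.455 kΩ, so V_mid = 17.0 × 7.455/10.22 = 12.41 V.
Stage 2 is itself unloaded: V_out = V_mid × R4/(R3+R4) = 12.41 × 1.80/8.600 = 2.60 V.

V_out ≈ 2.60 V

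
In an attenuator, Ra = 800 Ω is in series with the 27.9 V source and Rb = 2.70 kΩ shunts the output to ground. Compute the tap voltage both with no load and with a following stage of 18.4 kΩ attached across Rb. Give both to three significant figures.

Unloaded: 21.5 V; loaded: 20.8 V

Open-circuit: V = 27.9 × 2700/(800 + 2700) = 21.5 V.
With the load, Rb becomes Rb‖R_L = 2355 Ω, so V = 27.9 × 2355/3155 = 20.8 V.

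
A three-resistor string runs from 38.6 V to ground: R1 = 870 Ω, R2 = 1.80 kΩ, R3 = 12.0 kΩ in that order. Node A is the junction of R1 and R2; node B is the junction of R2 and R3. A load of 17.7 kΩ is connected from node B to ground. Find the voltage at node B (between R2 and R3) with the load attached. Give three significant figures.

V ≈ 28.1 V

At node B, R3 is in parallel with the load: R3‖R_L = 7152 Ω.
Below node A the resistance is R2 + (R3‖R_L) = 8952 Ω, so V_A = 38.6 × 8952/9822 = 35.18 V.
Then V_B = V_A × (R3‖R_L)/(R2 + R3‖R_L) = 35.18 × 7152/8952 = 28.1 V.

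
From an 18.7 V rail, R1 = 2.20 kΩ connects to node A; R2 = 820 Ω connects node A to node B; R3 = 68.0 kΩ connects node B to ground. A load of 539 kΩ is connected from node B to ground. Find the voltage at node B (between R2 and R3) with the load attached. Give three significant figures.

V ≈ 17.8 V

At node B, R3 is in parallel with the load: R3‖R_L = 60380 Ω.
Below node A the resistance is R2 + (R3‖R_L) = 61200 Ω, so V_A = 18.7 × 61200/63400 = 18.05 V.
Then V_B = V_A × (R3‖R_L)/(R2 + R3‖R_L) = 18.05 × 60380/61200 = 17.8 V.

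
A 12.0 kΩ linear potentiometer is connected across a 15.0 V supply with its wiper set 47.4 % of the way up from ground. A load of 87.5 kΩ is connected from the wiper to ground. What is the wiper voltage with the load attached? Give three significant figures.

The wiper splits the pot into (1−α)R = 6.312 kΩ above and αR = 5.688 kΩ below.
Lower section ‖ load = 5.341 kΩ.
V_wiper = 15.0 × 5.341/(6.312 + 5.341) = 6.87 V.

V ≈ 6.87 V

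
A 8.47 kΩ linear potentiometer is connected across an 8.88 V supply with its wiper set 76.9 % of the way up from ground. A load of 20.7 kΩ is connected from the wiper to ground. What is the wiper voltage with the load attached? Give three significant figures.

V ≈ 6.37 V

The wiper splits the pot into (1−α)R = 1.957 kΩ above and αR = 6.513 kΩ below.
Lower section ‖ load = 4.954 kΩ.
V_wiper = 8.88 × 4.954/(1.957 + 4.954) = 6.37 V.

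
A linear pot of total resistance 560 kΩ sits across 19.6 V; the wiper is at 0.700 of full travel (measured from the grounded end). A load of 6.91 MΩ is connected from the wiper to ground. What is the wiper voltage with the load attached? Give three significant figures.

The wiper splits the pot into (1−α)R = 168.0 kΩ above and αR = 392.0 kΩ below.
Lower section ‖ load = 371.0 kΩ.
V_wiper = 19.6 × 371.0/(168.0 + 371.0) = 13.5 V.

V ≈ 13.5 V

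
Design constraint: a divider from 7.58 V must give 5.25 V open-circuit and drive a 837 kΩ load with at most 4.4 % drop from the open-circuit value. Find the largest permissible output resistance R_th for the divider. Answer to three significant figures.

R_th ≤ 38.5 kΩ

Loading drop = R_th/(R_th + R_L) ≤ 0.0440, so R_th ≤ R_L · ε/(1−ε) = 837 kΩ × 0.0440/0.9560 = 38.5 kΩ.
(Any R1, R2 with R2/(R1+R2) = 0.693 and R1‖R2 ≤ 38.5 kΩ will meet the spec.)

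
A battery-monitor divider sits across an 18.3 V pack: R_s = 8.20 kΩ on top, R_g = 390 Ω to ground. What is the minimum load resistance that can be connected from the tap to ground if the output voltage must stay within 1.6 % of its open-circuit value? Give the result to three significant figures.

Output resistance R_th = R_s‖R_g = (8200 × 390)/8590 = 372.3 Ω.
The fractional drop is R_th/(R_th + R_L); requiring this ≤ 0.0160 gives R_L ≥ R_th(1/0.0160 − 1) = 372.3 × 61.50 = 22.9 kΩ.

R_L(min) ≈ 22.9 kΩ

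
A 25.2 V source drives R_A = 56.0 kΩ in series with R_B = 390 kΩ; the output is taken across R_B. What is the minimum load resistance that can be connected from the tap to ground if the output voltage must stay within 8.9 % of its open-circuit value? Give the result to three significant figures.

Output resistance R_th = R_A‖R_B = (56.0 × 390)/446.0 = 48.97 kΩ.
The fractional drop is R_th/(R_th + R_L); requiring this ≤ 0.0890 gives R_L ≥ R_th(1/0.0890 − 1) = 48.97 × 10.24 = 501 kΩ.

R_L(min) ≈ 501 kΩ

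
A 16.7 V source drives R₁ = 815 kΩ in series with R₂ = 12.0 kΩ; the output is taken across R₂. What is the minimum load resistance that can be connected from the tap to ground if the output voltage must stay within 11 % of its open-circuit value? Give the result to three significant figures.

R_L(min) ≈ 95.7 kΩ

Output resistance R_th = R₁‖R₂ = (815 × 12.0)/827.0 = 11.83 kΩ.
The fractional drop is R_th/(R_th + R_L); requiring this ≤ 0.110 gives R_L ≥ R_th(1/0.110 − 1) = 11.83 × 8.091 = 95.7 kΩ.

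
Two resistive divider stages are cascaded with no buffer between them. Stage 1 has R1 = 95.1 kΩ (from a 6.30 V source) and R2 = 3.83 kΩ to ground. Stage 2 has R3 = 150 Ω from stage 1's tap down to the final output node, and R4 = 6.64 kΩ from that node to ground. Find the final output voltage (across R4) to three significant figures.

V_out ≈ 0.155 V

Stage 2 presents R3+R4 = 6790 Ω as a load on stage 1's tap.
Stage 1's lower leg becomes R2‖(R3+R4) = 2449 Ω, so V_mid = 6.30 × 2449/97550 = 0.1581 V.
Stage 2 is itself unloaded: V_out = V_mid × R4/(R3+R4) = 0.1581 × 6640/6790 = 0.155 V.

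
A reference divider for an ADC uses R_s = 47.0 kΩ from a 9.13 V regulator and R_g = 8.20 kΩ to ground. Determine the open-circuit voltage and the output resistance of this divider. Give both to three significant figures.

V_th is the open-circuit tap voltage: 9.13 × 8.20/(47.0 + 8.20) = 1.36 V.
With the supply zeroed, R_s and R_g appear in parallel from the tap: R_th = R_s‖R_g = (47.0 × 8.20)/55.20 = 6.98 kΩ.

V_th = 1.36 V, R_th = 6.98 kΩ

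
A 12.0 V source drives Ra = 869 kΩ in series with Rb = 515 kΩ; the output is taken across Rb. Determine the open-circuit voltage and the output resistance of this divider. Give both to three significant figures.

V_th is the open-circuit tap voltage: 12.0 × 515/(869 + 515) = 4.47 V.
With the supply zeroed, Ra and Rb appear in parallel from the tap: R_th = Ra‖Rb = (869 × 515)/1384 = 323 kΩ.

V_th = 4.47 V, R_th = 323 kΩ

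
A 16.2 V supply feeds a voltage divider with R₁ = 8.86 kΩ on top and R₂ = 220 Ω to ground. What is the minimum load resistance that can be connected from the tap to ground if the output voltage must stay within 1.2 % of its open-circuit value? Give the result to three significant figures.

Output resistance R_th = R₁‖R₂ = (8860 × 220)/9080 = 214.7 Ω.
The fractional drop is R_th/(R_th + R_L); requiring this ≤ 0.0120 gives R_L ≥ R_th(1/0.0120 − 1) = 214.7 × 82.33 = 17.7 kΩ.

R_L(min) ≈ 17.7 kΩ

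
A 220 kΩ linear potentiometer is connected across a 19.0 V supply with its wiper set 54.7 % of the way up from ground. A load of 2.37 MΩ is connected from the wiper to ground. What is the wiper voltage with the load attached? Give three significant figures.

The wiper splits the pot into (1−α)R = 99.66 kΩ above and αR = 120.3 kΩ below.
Lower section ‖ load = 114.5 kΩ.
V_wiper = 19.0 × 114.5/(99.66 + 114.5) = 10.2 V.

V ≈ 10.2 V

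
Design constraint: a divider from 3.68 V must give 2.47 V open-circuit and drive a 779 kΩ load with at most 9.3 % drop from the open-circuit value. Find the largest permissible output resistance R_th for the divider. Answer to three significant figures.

R_th ≤ 79.9 kΩ

Loading drop = R_th/(R_th + R_L) ≤ 0.0930, so R_th ≤ R_L · ε/(1−ε) = 779 kΩ × 0.0930/0.9070 = 79.9 kΩ.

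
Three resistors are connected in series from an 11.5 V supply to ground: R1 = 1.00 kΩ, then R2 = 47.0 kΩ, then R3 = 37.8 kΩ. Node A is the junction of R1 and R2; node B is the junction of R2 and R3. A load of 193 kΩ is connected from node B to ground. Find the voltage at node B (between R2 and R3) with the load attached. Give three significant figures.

At node B, R3 is in parallel with the load: R3‖R_L = 31.61 kΩ.
Below node A the resistance is R2 + (R3‖R_L) = 78.61 kΩ, so V_A = 11.5 × 78.61/79.61 = 11.36 V.
Then V_B = V_A × (R3‖R_L)/(R2 + R3‖R_L) = 11.36 × 31.61/78.61 = 4.57 V.

V ≈ 4.57 V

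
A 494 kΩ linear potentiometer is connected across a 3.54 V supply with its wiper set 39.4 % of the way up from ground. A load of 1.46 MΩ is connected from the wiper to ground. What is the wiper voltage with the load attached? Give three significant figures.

The wiper splits the pot into (1−α)R = 299.4 kΩ above and αR = 194.6 kΩ below.
Lower section ‖ load = 171.7 kΩ.
V_wiper = 3.54 × 171.7/(299.4 + 171.7) = 1.29 V.

V ≈ 1.29 V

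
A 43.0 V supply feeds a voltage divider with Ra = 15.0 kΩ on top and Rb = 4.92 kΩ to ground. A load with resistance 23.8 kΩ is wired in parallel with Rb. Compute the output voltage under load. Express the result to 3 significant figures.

The load sits in parallel with Rb: Rb‖R_L = (4.92 × 23.8) / (4.92 + 23.8) = 4.077 kΩ.
V_out = 43.0 × 4.077 / (15.0 + 4.077) = 43.0 × 4.077/19.08 = 9.19 V.

V_out ≈ 9.19 V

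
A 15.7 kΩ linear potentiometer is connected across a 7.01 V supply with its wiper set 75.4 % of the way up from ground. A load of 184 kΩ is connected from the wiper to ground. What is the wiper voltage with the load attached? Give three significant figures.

V ≈ 5.20 V

The wiper splits the pot into (1−α)R = 3.862 kΩ above and αR = 11.84 kΩ below.
Lower section ‖ load = 11.12 kΩ.
V_wiper = 7.01 × 11.12/(3.862 + 11.12) = 5.20 V.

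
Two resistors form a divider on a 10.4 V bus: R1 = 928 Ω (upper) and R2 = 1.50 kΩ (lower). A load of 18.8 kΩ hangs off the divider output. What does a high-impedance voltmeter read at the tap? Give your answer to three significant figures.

The load sits in parallel with R2: R2‖R_L = (1500 × 18800) / (1500 + 18800) = 1389 Ω.
V_out = 10.4 × 1389 / (928 + 1389) = 10.4 × 1389/2317 = 6.23 V.

V_out ≈ 6.23 V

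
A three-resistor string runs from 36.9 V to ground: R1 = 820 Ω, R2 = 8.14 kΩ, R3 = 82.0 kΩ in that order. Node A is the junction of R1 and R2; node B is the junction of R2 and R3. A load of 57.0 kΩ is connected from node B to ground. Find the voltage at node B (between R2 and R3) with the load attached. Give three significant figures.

At node B, R3 is in parallel with the load: R3‖R_L = 33630 Ω.
Below node A the resistance is R2 + (R3‖R_L) = 41770 Ω, so V_A = 36.9 × 41770/42590 = 36.19 V.
Then V_B = V_A × (R3‖R_L)/(R2 + R3‖R_L) = 36.19 × 33630/41770 = 29.1 V.

V ≈ 29.1 V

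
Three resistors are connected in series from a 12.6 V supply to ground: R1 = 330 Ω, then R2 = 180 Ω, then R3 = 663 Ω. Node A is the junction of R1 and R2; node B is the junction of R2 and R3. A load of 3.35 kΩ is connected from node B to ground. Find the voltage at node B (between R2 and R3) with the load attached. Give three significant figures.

V ≈ 6.56 V

At node B, R3 is in parallel with the load: R3‖R_L = 553.5 Ω.
Below node A the resistance is R2 + (R3‖R_L) = 733.5 Ω, so V_A = 12.6 × 733.5/1063 = 8.690 V.
Then V_B = V_A × (R3‖R_L)/(R2 + R3‖R_L) = 8.690 × 553.5/733.5 = 6.56 V.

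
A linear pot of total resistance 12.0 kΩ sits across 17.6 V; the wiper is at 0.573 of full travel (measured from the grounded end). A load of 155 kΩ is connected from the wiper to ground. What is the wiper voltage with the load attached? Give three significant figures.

V ≈ 9.90 V

The wiper splits the pot into (1−α)R = 5.124 kΩ above and αR = 6.876 kΩ below.
Lower section ‖ load = 6.584 kΩ.
V_wiper = 17.6 × 6.584/(5.124 + 6.584) = 9.90 V.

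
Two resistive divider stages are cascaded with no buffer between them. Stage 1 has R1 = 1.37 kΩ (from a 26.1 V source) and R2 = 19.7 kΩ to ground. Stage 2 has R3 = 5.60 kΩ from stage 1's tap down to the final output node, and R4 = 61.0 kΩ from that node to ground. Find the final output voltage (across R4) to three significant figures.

Stage 2 presents R3+R4 = 66.60 kΩ as a load on stage 1's tap.
Stage 1's lower leg becomes R2‖(R3+R4) = 15.20 kΩ, so V_mid = 26.1 × 15.20/16.57 = 23.94 V.
Stage 2 is itself unloaded: V_out = V_mid × R4/(R3+R4) = 23.94 × 61.0/66.60 = 21.9 V.

V_out ≈ 21.9 V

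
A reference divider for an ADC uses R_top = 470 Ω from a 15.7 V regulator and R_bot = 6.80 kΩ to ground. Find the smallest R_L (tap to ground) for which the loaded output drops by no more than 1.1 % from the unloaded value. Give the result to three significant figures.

R_L(min) ≈ 39.5 kΩ

Output resistance R_th = R_top‖R_bot = (470 × 6800)/7270 = 439.6 Ω.
The fractional drop is R_th/(R_th + R_L); requiring this ≤ 0.0110 gives R_L ≥ R_th(1/0.0110 − 1) = 439.6 × 89.91 = 39.5 kΩ.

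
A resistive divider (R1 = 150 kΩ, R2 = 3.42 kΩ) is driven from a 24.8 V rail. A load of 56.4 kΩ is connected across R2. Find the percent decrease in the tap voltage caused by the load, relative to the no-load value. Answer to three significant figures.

The divider's output (Thévenin) resistance is R1‖R2 = 3.344 kΩ.
Fractional drop under load = R_th/(R_th + R_L) = 3.344 / (3.344 + 56.4) = 0.05597.
So the output falls by 5.60 %.

5.60 %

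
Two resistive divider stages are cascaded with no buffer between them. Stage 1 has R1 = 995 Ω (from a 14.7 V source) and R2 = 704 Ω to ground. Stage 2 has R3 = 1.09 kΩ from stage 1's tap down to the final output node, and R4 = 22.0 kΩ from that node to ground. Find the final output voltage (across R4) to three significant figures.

Stage 2 presents R3+R4 = 23090 Ω as a load on stage 1's tap.
Stage 1's lower leg becomes R2‖(R3+R4) = 683.2 Ω, so V_mid = 14.7 × 683.2/1678 = 5.984 V.
Stage 2 is itself unloaded: V_out = V_mid × R4/(R3+R4) = 5.984 × 22000/23090 = 5.70 V.

V_out ≈ 5.70 V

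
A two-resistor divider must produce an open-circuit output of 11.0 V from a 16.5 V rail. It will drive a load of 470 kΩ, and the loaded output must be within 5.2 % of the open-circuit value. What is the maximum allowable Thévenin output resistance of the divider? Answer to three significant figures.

Loading drop = R_th/(R_th + R_L) ≤ 0.0520, so R_th ≤ R_L · ε/(1−ε) = 470 kΩ × 0.0520/0.9480 = 25.8 kΩ.

R_th ≤ 25.8 kΩ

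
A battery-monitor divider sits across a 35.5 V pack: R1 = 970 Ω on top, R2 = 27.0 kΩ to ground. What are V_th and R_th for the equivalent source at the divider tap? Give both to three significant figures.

V_th = 34.3 V, R_th = 936 Ω

V_th is the open-circuit tap voltage: 35.5 × 27000/(970 + 27000) = 34.3 V.
With the supply zeroed, R1 and R2 appear in parallel from the tap: R_th = R1‖R2 = (970 × 27000)/27970 = 936 Ω.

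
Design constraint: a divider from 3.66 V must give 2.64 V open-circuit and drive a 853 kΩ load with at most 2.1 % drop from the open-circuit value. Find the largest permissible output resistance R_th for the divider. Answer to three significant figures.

Loading drop = R_th/(R_th + R_L) ≤ 0.0210, so R_th ≤ R_L · ε/(1−ε) = 853 kΩ × 0.0210/0.9790 = 18.3 kΩ.
(Any R1, R2 with R2/(R1+R2) = 0.721 and R1‖R2 ≤ 18.3 kΩ will meet the spec.)

R_th ≤ 18.3 kΩ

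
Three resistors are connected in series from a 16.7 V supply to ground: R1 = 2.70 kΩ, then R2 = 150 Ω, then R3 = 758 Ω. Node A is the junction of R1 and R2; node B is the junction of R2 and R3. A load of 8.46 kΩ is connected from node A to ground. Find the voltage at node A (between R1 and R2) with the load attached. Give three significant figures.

Below node A the series string R2+R3 = 908.0 Ω sits in parallel with the 8460 Ω load: 820.0 Ω.
V_A = 16.7 × 820.0/(2700 + 820.0) = 3.89 V.

V ≈ 3.89 V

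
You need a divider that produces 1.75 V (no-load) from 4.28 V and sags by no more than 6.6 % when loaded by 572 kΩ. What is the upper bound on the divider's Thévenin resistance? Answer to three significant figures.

Loading drop = R_th/(R_th + R_L) ≤ 0.0660, so R_th ≤ R_L · ε/(1−ε) = 572 kΩ × 0.0660/0.9340 = 40.4 kΩ.
(Any R1, R2 with R2/(R1+R2) = 0.409 and R1‖R2 ≤ 40.4 kΩ will meet the spec.)

R_th ≤ 40.4 kΩ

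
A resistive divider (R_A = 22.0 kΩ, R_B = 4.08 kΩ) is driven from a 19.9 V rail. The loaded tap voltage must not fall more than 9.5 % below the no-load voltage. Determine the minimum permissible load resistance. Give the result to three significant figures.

R_L(min) ≈ 32.8 kΩ

Output resistance R_th = R_A‖R_B = (22.0 × 4.08)/26.08 = 3.442 kΩ.
The fractional drop is R_th/(R_th + R_L); requiring this ≤ 0.0950 gives R_L ≥ R_th(1/0.0950 − 1) = 3.442 × 9.526 = 32.8 kΩ.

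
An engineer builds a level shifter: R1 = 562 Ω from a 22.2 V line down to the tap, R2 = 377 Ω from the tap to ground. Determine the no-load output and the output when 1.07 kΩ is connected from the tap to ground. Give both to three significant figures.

Unloaded: 8.91 V; loaded: 7.36 V

Open-circuit: V = 22.2 × 377/(562 + 377) = 8.91 V.
With the load, R2 becomes R2‖R_L = 278.8 Ω, so V = 22.2 × 278.8/840.8 = 7.36 V.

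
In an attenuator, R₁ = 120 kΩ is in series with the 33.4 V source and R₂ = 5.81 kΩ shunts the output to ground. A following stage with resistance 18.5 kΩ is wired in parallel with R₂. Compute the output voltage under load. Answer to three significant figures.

V_out ≈ 1.19 V

The load sits in parallel with R₂: R₂‖R_L = (5.81 × 18.5) / (5.81 + 18.5) = 4.421 kΩ.
V_out = 33.4 × 4.421 / (120 + 4.421) = 33.4 × 4.421/124.4 = 1.19 V.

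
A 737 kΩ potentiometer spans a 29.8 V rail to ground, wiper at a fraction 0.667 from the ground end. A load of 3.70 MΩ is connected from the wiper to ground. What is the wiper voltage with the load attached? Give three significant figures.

V ≈ 19.0 V

The wiper splits the pot into (1−α)R = 245.4 kΩ above and αR = 491.6 kΩ below.
Lower section ‖ load = 433.9 kΩ.
V_wiper = 29.8 × 433.9/(245.4 + 433.9) = 19.0 V.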